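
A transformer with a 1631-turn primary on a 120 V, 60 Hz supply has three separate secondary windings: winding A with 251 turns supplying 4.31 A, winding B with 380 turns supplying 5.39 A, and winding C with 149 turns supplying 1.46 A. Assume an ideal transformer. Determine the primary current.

I_p ≈ 2.05 A

V_A = 120 × 251/1631 = 18.467 V; V_B = 120 × 380/1631 = 27.958 V; V_C = 120 × 149/1631 = 10.963 V.
P_out = V_A I_A + V_B I_B + V_C I_C = 18.467×4.31 + 27.958×5.39 + 10.963×1.46 = 79.594 + 150.70 + 16.005 = 246.29 W.
Ideal ⇒ P_in = P_out, so I_p = P_out/V_p = 246.29/120 = 2.05 A.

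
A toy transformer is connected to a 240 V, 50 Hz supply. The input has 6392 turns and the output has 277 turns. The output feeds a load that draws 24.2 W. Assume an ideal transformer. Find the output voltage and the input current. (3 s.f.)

V_out ≈ 10.4 V, I_in ≈ 0.101 A

V_out = V_in × N_out/N_in = 240 × 277/6392 = 10.401 V.
I_out = P/V_out = 24.2/10.401 = 2.3268 A.
I_in = I_out × N_out/N_in = 2.3268 × 277/6392 = 0.101 A.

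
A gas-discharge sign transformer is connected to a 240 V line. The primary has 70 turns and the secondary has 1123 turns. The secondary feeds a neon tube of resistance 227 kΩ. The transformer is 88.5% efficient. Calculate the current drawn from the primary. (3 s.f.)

I_p ≈ 0.307 A

V_s = 240 × 1123/70 = 3850.3 V.
I_s = V_s/R = 3850.3/227000 = 0.016962 A.
P_out = V_s I_s = 3850.3 × 0.016962 = 65.307 W.
P_in = P_out/η = 65.307/0.885 = 73.793 W.
I_p = P_in/V_p = 73.793/240 = 0.307 A.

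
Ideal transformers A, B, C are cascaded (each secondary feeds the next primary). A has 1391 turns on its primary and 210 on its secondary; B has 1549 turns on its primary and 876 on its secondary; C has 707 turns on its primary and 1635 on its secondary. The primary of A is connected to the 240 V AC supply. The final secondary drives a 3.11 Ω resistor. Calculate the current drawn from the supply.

Secondary of A: V = 240.00 × 210/1391 = 36.233 V.
Secondary of B: V = 36.233 × 876/1549 = 20.491 V.
Secondary of C: V = 20.491 × 1635/707 = 47.386 V.
I_load = 47.386/3.11 = 15.237 A, so P_out = 47.386 × 15.237 = 722.02 W.
All ideal ⇒ P_in = P_out, so I_supply = 722.02/240 = 3.01 A.

I_supply ≈ 3.01 A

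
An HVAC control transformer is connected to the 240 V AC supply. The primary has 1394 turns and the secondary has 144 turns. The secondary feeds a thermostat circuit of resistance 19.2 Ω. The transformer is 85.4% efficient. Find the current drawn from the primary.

I_p ≈ 0.156 A

V_s = 240 × 144/1394 = 24.792 V.
I_s = V_s/R = 24.792/19.2 = 1.2912 A.
P_out = V_s I_s = 24.792 × 1.2912 = 32.013 W.
P_in = P_out/η = 32.013/0.854 = 37.485 W.
I_p = P_in/V_p = 37.485/240 = 0.156 A.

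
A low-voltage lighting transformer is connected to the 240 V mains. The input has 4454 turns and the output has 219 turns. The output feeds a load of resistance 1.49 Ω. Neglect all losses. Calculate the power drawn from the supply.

V_out = V_in × N_out/N_in = 240 × 219/4454 = 11.801 V.
I_out = V_out/R = 11.801/1.49 = 7.9199 A.
I_in = I_out × N_out/N_in = 7.9199 × 219/4454 = 0.38942 A.
P = V_in I_in = 240 × 0.38942 = 93.5 W.

P ≈ 93.5 W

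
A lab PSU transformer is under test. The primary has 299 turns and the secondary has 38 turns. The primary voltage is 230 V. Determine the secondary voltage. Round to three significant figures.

V_s/V_p = N_s/N_p, so V_s = 230 × 38/299 = 29.2 V.

V_s ≈ 29.2 V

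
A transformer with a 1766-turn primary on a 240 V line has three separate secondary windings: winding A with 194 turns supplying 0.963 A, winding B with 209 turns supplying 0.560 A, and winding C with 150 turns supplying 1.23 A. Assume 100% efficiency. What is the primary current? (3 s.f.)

I_p ≈ 0.277 A

V_A = 240 × 194/1766 = 26.365 V; V_B = 240 × 209/1766 = 28.403 V; V_C = 240 × 150/1766 = 20.385 V.
P_out = V_A I_A + V_B I_B + V_C I_C = 26.365×0.963 + 28.403×0.560 + 20.385×1.23 = 25.389 + 15.906 + 25.074 = 66.369 W.
Ideal ⇒ P_in = P_out, so I_p = P_out/V_p = 66.369/240 = 0.277 A.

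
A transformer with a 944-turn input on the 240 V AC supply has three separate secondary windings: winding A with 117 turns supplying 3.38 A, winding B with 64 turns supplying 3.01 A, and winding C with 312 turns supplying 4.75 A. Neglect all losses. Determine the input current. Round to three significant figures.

I_in ≈ 2.19 A

V_A = 240 × 117/944 = 29.746 V; V_B = 240 × 64/944 = 16.271 V; V_C = 240 × 312/944 = 79.322 V.
P_out = V_A I_A + V_B I_B + V_C I_C = 29.746×3.38 + 16.271×3.01 + 79.322×4.75 = 100.54 + 48.976 + 376.78 = 526.30 W.
Ideal ⇒ P_in = P_out, so I_in = P_out/V_in = 526.30/240 = 2.19 A.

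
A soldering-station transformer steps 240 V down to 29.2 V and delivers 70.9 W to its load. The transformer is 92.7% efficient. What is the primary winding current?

P_in = P_out/η = 70.9/0.927 = 76.483 W.
I_p = P_in/V_p = 76.483/240 = 0.319 A.

I_p ≈ 0.319 A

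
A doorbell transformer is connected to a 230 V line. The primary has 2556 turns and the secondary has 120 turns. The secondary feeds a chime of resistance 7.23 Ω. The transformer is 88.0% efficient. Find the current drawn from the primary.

I_p ≈ 0.0797 A

V_s = 230 × 120/2556 = 10.798 V.
I_s = V_s/R = 10.798/7.23 = 1.4935 A.
P_out = V_s I_s = 10.798 × 1.4935 = 16.127 W.
P_in = P_out/η = 16.127/0.880 = 18.326 W.
I_p = P_in/V_p = 18.326/230 = 0.0797 A.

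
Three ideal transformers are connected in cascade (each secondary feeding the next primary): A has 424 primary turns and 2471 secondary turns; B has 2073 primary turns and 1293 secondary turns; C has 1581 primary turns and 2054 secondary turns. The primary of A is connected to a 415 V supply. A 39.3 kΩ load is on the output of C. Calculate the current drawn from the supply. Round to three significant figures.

Secondary of A: V = 415.00 × 2471/424 = 2418.5 V.
Secondary of B: V = 2418.5 × 1293/2073 = 1508.5 V.
Secondary of C: V = 1508.5 × 2054/1581 = 1959.8 V.
I_load = 1959.8/39300 = 0.049869 A, so P_out = 1959.8 × 0.049869 = 97.736 W.
All ideal ⇒ P_in = P_out, so I_supply = 97.736/415 = 0.236 A.

I_supply ≈ 0.236 A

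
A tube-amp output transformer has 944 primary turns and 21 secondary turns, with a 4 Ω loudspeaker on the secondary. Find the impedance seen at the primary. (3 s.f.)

Z_p ≈ 8080 Ω

Z_p = (N_p/N_s)² × Z_s = (944/21)² × 4 = 8080 Ω.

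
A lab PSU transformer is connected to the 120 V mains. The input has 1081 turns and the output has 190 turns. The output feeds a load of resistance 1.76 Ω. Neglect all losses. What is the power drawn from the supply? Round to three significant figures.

P ≈ 253 W

V_out = V_in × N_out/N_in = 120 × 190/1081 = 21.092 V.
I_out = V_out/R = 21.092/1.76 = 11.984 A.
I_in = I_out × N_out/N_in = 11.984 × 190/1081 = 2.1063 A.
P = V_in I_in = 120 × 2.1063 = 253 W.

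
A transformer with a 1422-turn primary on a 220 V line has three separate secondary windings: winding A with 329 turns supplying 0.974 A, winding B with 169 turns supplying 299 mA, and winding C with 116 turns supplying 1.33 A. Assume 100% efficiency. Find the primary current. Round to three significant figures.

V_A = 220 × 329/1422 = 50.900 V; V_B = 220 × 169/1422 = 26.146 V; V_C = 220 × 116/1422 = 17.947 V.
P_out = V_A I_A + V_B I_B + V_C I_C = 50.900×0.974 + 26.146×0.299 + 17.947×1.33 = 49.577 + 7.8177 + 23.869 = 81.263 W.
Ideal ⇒ P_in = P_out, so I_p = P_out/V_p = 81.263/220 = 0.369 A.

I_p ≈ 0.369 A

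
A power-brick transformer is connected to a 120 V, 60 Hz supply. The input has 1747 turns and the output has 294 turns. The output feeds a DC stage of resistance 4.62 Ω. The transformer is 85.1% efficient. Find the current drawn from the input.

V_out = 120 × 294/1747 = 20.195 V.
I_out = V_out/R = 20.195/4.62 = 4.3711 A.
P_out = V_out I_out = 20.195 × 4.3711 = 88.273 W.
P_in = P_out/η = 88.273/0.851 = 103.73 W.
I_in = P_in/V_in = 103.73/120 = 0.864 A.

I_in ≈ 0.864 A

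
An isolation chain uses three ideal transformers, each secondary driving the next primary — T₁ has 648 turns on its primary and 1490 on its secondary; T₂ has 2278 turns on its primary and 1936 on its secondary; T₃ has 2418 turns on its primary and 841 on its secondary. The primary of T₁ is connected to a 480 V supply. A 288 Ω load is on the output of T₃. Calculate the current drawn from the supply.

I_supply ≈ 0.770 A

After T₁: V = 480.00 × 1490/648 = 1103.7 V.
After T₂: V = 1103.7 × 1936/2278 = 938.00 V.
After T₃: V = 938.00 × 841/2418 = 326.24 V.
I_load = 326.24/288 = 1.1328 A, so P_out = 326.24 × 1.1328 = 369.57 W.
All ideal ⇒ P_in = P_out, so I_supply = 369.57/480 = 0.770 A.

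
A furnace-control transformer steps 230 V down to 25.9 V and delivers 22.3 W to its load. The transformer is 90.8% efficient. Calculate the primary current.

P_in = P_out/η = 22.3/0.908 = 24.559 W.
I_p = P_in/V_p = 24.559/230 = 0.107 A.

I_p ≈ 0.107 A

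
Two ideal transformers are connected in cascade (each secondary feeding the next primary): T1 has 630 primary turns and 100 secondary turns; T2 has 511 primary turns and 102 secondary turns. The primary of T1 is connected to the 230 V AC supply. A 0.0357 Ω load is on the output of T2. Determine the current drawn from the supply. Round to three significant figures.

Secondary of T1: V = 230.00 × 100/630 = 36.508 V.
Secondary of T2: V = 36.508 × 102/511 = 7.2873 V.
I_load = 7.2873/0.0357 = 204.13 A, so P_out = 7.2873 × 204.13 = 1487.5 W.
All ideal ⇒ P_in = P_out, so I_supply = 1487.5/230 = 6.47 A.

I_supply ≈ 6.47 A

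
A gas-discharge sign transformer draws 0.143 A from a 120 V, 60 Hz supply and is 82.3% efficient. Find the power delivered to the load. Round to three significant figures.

P_out ≈ 14.1 W

P_in = V_p I_p = 120 × 0.143 = 17.160 W.
P_out = η P_in = 0.823 × 17.160 = 14.1 W.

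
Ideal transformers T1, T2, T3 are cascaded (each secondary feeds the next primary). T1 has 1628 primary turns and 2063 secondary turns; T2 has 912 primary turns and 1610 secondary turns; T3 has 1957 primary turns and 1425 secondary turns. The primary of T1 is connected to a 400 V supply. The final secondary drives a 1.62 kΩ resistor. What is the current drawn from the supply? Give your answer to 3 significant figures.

Secondary of T1: V = 400.00 × 2063/1628 = 506.88 V.
Secondary of T2: V = 506.88 × 1610/912 = 894.82 V.
Secondary of T3: V = 894.82 × 1425/1957 = 651.57 V.
I_load = 651.57/1620 = 0.40220 A, so P_out = 651.57 × 0.40220 = 262.06 W.
All ideal ⇒ P_in = P_out, so I_supply = 262.06/400 = 0.655 A.

I_supply ≈ 0.655 A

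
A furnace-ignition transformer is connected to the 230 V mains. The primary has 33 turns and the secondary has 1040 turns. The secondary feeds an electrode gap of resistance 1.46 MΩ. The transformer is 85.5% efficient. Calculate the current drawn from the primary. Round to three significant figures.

I_p ≈ 0.183 A

V_s = 230 × 1040/33 = 7248.5 V.
I_s = V_s/R = 7248.5/(1.46×10^6) = 0.0049647 A.
P_out = V_s I_s = 7248.5 × 0.0049647 = 35.987 W.
P_in = P_out/η = 35.987/0.855 = 42.090 W.
I_p = P_in/V_p = 42.090/230 = 0.183 A.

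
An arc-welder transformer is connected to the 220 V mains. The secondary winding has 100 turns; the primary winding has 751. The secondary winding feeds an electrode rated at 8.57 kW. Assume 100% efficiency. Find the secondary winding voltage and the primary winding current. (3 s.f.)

V_s = V_p × N_s/N_p = 220 × 100/751 = 29.294 V.
I_s = P/V_s = 8570/29.294 = 292.55 A.
I_p = I_s × N_s/N_p = 292.55 × 100/751 = 39.0 A.

V_s ≈ 29.3 V, I_p ≈ 39.0 A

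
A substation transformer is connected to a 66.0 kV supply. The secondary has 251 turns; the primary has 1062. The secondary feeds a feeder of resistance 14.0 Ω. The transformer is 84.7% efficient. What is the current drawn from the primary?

V_s = 66000 × 251/1062 = 15599 V.
I_s = V_s/R = 15599/14.0 = 1114.2 A.
P_out = V_s I_s = 15599 × 1114.2 = 1.7380×10^7 W.
P_in = P_out/η = 1.7380×10^7/0.847 = 2.0520×10^7 W.
I_p = P_in/V_p = 2.0520×10^7/66000 = 311 A.

I_p ≈ 311 A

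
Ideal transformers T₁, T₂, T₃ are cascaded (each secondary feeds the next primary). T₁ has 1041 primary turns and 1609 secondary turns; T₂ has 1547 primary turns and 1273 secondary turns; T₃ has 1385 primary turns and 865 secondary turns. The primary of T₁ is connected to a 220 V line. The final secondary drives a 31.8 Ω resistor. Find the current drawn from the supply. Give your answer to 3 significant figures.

I_supply ≈ 4.37 A

After T₁: V = 220.00 × 1609/1041 = 340.04 V.
After T₂: V = 340.04 × 1273/1547 = 279.81 V.
After T₃: V = 279.81 × 865/1385 = 174.76 V.
I_load = 174.76/31.8 = 5.4955 A, so P_out = 174.76 × 5.4955 = 960.37 W.
All ideal ⇒ P_in = P_out, so I_supply = 960.37/220 = 4.37 A.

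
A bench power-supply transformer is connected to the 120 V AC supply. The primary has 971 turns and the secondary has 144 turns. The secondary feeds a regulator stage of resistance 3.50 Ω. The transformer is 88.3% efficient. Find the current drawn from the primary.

V_s = 120 × 144/971 = 17.796 V.
I_s = V_s/R = 17.796/3.50 = 5.0846 A.
P_out = V_s I_s = 17.796 × 5.0846 = 90.486 W.
P_in = P_out/η = 90.486/0.883 = 102.48 W.
I_p = P_in/V_p = 102.48/120 = 0.854 A.

I_p ≈ 0.854 A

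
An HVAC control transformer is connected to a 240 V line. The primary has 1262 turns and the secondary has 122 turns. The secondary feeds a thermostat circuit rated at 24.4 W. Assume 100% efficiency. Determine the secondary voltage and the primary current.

V_s = V_p × N_s/N_p = 240 × 122/1262 = 23.201 V.
I_s = P/V_s = 24.4/23.201 = 1.0517 A.
I_p = I_s × N_s/N_p = 1.0517 × 122/1262 = 0.102 A.

V_s ≈ 23.2 V, I_p ≈ 0.102 A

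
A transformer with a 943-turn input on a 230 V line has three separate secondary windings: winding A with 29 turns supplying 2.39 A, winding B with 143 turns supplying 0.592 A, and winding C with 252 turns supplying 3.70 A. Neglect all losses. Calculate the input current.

I_in ≈ 1.15 A

V_A = 230 × 29/943 = 7.0732 V; V_B = 230 × 143/943 = 34.878 V; V_C = 230 × 252/943 = 61.463 V.
P_out = V_A I_A + V_B I_B + V_C I_C = 7.0732×2.39 + 34.878×0.592 + 61.463×3.70 = 16.905 + 20.648 + 227.41 = 264.97 W.
Ideal ⇒ P_in = P_out, so I_in = P_out/V_in = 264.97/230 = 1.15 A.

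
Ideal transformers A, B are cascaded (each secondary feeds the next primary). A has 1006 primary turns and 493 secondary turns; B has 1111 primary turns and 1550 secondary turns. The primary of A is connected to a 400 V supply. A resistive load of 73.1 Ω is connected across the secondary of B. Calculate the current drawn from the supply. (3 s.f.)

After A: V = 400.00 × 493/1006 = 196.02 V.
After B: V = 196.02 × 1550/1111 = 273.48 V.
I_load = 273.48/73.1 = 3.7412 A, so P_out = 273.48 × 3.7412 = 1023.1 W.
All ideal ⇒ P_in = P_out, so I_supply = 1023.1/400 = 2.56 A.

I_supply ≈ 2.56 A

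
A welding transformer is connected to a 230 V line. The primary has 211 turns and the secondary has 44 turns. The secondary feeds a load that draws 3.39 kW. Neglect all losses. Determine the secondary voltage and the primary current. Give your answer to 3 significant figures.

V_s = V_p × N_s/N_p = 230 × 44/211 = 47.962 V.
I_s = P/V_s = 3390/47.962 = 70.681 A.
I_p = I_s × N_s/N_p = 70.681 × 44/211 = 14.7 A.

V_s ≈ 48.0 V, I_p ≈ 14.7 A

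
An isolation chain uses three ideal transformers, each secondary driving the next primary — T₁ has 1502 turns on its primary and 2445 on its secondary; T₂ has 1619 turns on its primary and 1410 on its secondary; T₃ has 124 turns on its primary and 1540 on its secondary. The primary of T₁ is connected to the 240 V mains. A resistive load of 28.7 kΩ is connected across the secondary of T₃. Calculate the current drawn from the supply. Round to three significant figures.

After T₁: V = 240.00 × 2445/1502 = 390.68 V.
After T₂: V = 390.68 × 1410/1619 = 340.25 V.
After T₃: V = 340.25 × 1540/124 = 4225.6 V.
I_load = 4225.6/28700 = 0.14723 A, so P_out = 4225.6 × 0.14723 = 622.16 W.
All ideal ⇒ P_in = P_out, so I_supply = 622.16/240 = 2.59 A.

I_supply ≈ 2.59 A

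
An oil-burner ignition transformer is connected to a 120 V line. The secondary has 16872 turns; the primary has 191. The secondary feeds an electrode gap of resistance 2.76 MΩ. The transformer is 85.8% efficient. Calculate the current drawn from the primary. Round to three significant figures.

V_s = 120 × 16872/191 = 10600 V.
I_s = V_s/R = 10600/(2.76×10^6) = 0.0038407 A.
P_out = V_s I_s = 10600 × 0.0038407 = 40.712 W.
P_in = P_out/η = 40.712/0.858 = 47.450 W.
I_p = P_in/V_p = 47.450/120 = 0.395 A.

I_p ≈ 0.395 A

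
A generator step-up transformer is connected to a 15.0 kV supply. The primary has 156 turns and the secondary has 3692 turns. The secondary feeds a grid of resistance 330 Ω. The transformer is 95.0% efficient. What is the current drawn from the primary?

I_p ≈ 26800 A

V_s = 15000 × 3692/156 = 355000 V.
I_s = V_s/R = 355000/330 = 1075.8 A.
P_out = V_s I_s = 355000 × 1075.8 = 3.8189×10^8 W.
P_in = P_out/η = 3.8189×10^8/0.950 = 4.0199×10^8 W.
I_p = P_in/V_p = 4.0199×10^8/15000 = 26800 A.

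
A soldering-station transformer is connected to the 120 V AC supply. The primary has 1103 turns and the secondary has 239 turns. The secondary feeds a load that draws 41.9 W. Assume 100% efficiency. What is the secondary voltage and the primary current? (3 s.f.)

V_s ≈ 26.0 V, I_p ≈ 0.349 A

V_s = V_p × N_s/N_p = 120 × 239/1103 = 26.002 V.
I_s = P/V_s = 41.9/26.002 = 1.6114 A.
I_p = I_s × N_s/N_p = 1.6114 × 239/1103 = 0.349 A.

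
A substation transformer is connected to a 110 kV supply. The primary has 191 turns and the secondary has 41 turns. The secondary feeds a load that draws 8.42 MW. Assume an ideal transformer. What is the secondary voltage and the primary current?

V_s ≈ 23600 V, I_p ≈ 76.5 A

V_s = V_p × N_s/N_p = 110000 × 41/191 = 23613 V.
I_s = P/V_s = 8.42×10^6/23613 = 356.59 A.
I_p = I_s × N_s/N_p = 356.59 × 41/191 = 76.5 A.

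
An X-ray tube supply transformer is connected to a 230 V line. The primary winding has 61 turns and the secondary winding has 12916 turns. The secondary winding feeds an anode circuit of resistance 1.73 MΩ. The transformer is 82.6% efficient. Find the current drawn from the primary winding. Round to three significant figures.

I_p ≈ 7.22 A

V_s = 230 × 12916/61 = 48700 V.
I_s = V_s/R = 48700/(1.73×10^6) = 0.028150 A.
P_out = V_s I_s = 48700 × 0.028150 = 1370.9 W.
P_in = P_out/η = 1370.9/0.826 = 1659.7 W.
I_p = P_in/V_p = 1659.7/230 = 7.22 A.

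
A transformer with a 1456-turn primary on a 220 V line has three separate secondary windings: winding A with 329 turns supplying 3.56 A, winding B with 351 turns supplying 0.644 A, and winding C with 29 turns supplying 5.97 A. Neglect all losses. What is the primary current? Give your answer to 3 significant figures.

V_A = 220 × 329/1456 = 49.712 V; V_B = 220 × 351/1456 = 53.036 V; V_C = 220 × 29/1456 = 4.3819 V.
P_out = V_A I_A + V_B I_B + V_C I_C = 49.712×3.56 + 53.036×0.644 + 4.3819×5.97 = 176.97 + 34.155 + 26.160 = 237.29 W.
Ideal ⇒ P_in = P_out, so I_p = P_out/V_p = 237.29/220 = 1.08 A.

I_p ≈ 1.08 A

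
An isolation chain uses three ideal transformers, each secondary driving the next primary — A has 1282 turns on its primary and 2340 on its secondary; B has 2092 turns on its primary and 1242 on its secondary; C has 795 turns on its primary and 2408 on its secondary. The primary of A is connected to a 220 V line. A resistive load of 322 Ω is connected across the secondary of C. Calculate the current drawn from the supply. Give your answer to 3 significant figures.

After A: V = 220.00 × 2340/1282 = 401.56 V.
After B: V = 401.56 × 1242/2092 = 238.40 V.
After C: V = 238.40 × 2408/795 = 722.10 V.
I_load = 722.10/322 = 2.2426 A, so P_out = 722.10 × 2.2426 = 1619.4 W.
All ideal ⇒ P_in = P_out, so I_supply = 1619.4/220 = 7.36 A.

I_supply ≈ 7.36 A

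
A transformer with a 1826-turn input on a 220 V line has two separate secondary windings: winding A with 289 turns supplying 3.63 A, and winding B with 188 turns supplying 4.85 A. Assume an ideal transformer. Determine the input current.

I_in ≈ 1.07 A

V_A = 220 × 289/1826 = 34.819 V; V_B = 220 × 188/1826 = 22.651 V.
P_out = V_A I_A + V_B I_B = 34.819×3.63 + 22.651×4.85 = 126.39 + 109.86 = 236.25 W.
Ideal ⇒ P_in = P_out, so I_in = P_out/V_in = 236.25/220 = 1.07 A.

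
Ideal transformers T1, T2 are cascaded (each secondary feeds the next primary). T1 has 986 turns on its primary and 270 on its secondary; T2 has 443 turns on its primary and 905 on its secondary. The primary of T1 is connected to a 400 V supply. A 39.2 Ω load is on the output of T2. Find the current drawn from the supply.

I_supply ≈ 3.19 A

Secondary of T1: V = 400.00 × 270/986 = 109.53 V.
Secondary of T2: V = 109.53 × 905/443 = 223.76 V.
I_load = 223.76/39.2 = 5.7083 A, so P_out = 223.76 × 5.7083 = 1277.3 W.
All ideal ⇒ P_in = P_out, so I_supply = 1277.3/400 = 3.19 A.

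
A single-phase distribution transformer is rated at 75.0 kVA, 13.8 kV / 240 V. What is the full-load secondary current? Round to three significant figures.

I_s = S/V_s = 75000/240 = 312 A.

I_s ≈ 312 A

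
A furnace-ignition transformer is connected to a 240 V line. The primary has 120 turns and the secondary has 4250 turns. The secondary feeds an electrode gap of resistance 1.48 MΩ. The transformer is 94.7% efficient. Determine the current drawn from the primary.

V_s = 240 × 4250/120 = 8500.0 V.
I_s = V_s/R = 8500.0/(1.48×10^6) = 0.0057432 A.
P_out = V_s I_s = 8500.0 × 0.0057432 = 48.818 W.
P_in = P_out/η = 48.818/0.947 = 51.550 W.
I_p = P_in/V_p = 51.550/240 = 0.215 A.

I_p ≈ 0.215 A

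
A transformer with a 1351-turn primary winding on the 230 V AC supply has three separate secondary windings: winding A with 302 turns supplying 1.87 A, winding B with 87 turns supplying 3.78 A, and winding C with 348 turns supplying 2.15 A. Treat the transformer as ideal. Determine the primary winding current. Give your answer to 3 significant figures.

V_A = 230 × 302/1351 = 51.414 V; V_B = 230 × 87/1351 = 14.811 V; V_C = 230 × 348/1351 = 59.245 V.
P_out = V_A I_A + V_B I_B + V_C I_C = 51.414×1.87 + 14.811×3.78 + 59.245×2.15 = 96.144 + 55.987 + 127.38 = 279.51 W.
Ideal ⇒ P_in = P_out, so I_p = P_out/V_p = 279.51/230 = 1.22 A.

I_p ≈ 1.22 A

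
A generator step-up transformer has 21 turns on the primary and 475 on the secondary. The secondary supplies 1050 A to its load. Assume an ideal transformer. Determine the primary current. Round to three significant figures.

I_p ≈ 23800 A

For an ideal transformer I_p/I_s = N_s/N_p, so I_p = 1050 × 475/21 = 23800 A.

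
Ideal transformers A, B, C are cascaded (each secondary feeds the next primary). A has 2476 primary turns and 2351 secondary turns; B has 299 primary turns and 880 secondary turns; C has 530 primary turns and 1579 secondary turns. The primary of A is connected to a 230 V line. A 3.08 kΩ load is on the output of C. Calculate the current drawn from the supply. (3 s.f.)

I_supply ≈ 5.18 A

Secondary of A: V = 230.00 × 2351/2476 = 218.39 V.
Secondary of B: V = 218.39 × 880/299 = 642.75 V.
Secondary of C: V = 642.75 × 1579/530 = 1914.9 V.
I_load = 1914.9/3080 = 0.62172 A, so P_out = 1914.9 × 0.62172 = 1190.5 W.
All ideal ⇒ P_in = P_out, so I_supply = 1190.5/230 = 5.18 A.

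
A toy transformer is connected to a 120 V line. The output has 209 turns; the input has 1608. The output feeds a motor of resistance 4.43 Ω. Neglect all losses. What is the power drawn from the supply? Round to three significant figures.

V_out = V_in × N_out/N_in = 120 × 209/1608 = 15.597 V.
I_out = V_out/R = 15.597/4.43 = 3.5208 A.
I_in = I_out × N_out/N_in = 3.5208 × 209/1608 = 0.45761 A.
P = V_in I_in = 120 × 0.45761 = 54.9 W.

P ≈ 54.9 W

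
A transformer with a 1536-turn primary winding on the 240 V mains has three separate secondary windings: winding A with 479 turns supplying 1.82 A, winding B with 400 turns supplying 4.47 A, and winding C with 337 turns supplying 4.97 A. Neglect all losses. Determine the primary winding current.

V_A = 240 × 479/1536 = 74.844 V; V_B = 240 × 400/1536 = 62.500 V; V_C = 240 × 337/1536 = 52.656 V.
P_out = V_A I_A + V_B I_B + V_C I_C = 74.844×1.82 + 62.500×4.47 + 52.656×4.97 = 136.22 + 279.38 + 261.70 = 677.29 W.
Ideal ⇒ P_in = P_out, so I_p = P_out/V_p = 677.29/240 = 2.82 A.

I_p ≈ 2.82 A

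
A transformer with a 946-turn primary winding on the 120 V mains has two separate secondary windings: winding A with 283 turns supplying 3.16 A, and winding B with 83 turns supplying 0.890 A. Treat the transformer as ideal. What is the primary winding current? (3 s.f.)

V_A = 120 × 283/946 = 35.899 V; V_B = 120 × 83/946 = 10.529 V.
P_out = V_A I_A + V_B I_B = 35.899×3.16 + 10.529×0.890 = 113.44 + 9.3704 = 122.81 W.
Ideal ⇒ P_in = P_out, so I_p = P_out/V_p = 122.81/120 = 1.02 A.

I_p ≈ 1.02 A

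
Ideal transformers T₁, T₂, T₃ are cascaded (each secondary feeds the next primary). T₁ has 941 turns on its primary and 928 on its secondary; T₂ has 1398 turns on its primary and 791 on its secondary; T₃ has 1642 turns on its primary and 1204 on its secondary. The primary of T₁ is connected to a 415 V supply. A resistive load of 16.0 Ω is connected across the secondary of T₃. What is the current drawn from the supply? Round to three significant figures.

Secondary of T₁: V = 415.00 × 928/941 = 409.27 V.
Secondary of T₂: V = 409.27 × 791/1398 = 231.57 V.
Secondary of T₃: V = 231.57 × 1204/1642 = 169.80 V.
I_load = 169.80/16.0 = 10.612 A, so P_out = 169.80 × 10.612 = 1801.9 W.
All ideal ⇒ P_in = P_out, so I_supply = 1801.9/415 = 4.34 A.

I_supply ≈ 4.34 A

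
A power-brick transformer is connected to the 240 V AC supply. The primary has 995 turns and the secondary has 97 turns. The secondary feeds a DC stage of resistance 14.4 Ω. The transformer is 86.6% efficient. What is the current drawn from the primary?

I_p ≈ 0.183 A

V_s = 240 × 97/995 = 23.397 V.
I_s = V_s/R = 23.397/14.4 = 1.6248 A.
P_out = V_s I_s = 23.397 × 1.6248 = 38.015 W.
P_in = P_out/η = 38.015/0.866 = 43.897 W.
I_p = P_in/V_p = 43.897/240 = 0.183 A.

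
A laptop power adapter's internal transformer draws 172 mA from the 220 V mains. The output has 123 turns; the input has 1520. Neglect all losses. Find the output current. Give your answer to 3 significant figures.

I_out/I_in = N_in/N_out, so I_out = 0.172 × 1520/123 = 2.13 A.

I_out ≈ 2.13 A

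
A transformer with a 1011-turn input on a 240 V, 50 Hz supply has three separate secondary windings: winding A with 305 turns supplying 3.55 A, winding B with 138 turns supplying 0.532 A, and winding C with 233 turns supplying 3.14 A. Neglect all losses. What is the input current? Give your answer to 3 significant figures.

I_in ≈ 1.87 A

V_A = 240 × 305/1011 = 72.404 V; V_B = 240 × 138/1011 = 32.760 V; V_C = 240 × 233/1011 = 55.312 V.
P_out = V_A I_A + V_B I_B + V_C I_C = 72.404×3.55 + 32.760×0.532 + 55.312×3.14 = 257.03 + 17.428 + 173.68 = 448.14 W.
Ideal ⇒ P_in = P_out, so I_in = P_out/V_in = 448.14/240 = 1.87 A.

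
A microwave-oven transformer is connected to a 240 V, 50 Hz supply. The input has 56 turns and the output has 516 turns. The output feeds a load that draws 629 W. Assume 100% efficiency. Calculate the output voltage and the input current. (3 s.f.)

V_out = V_in × N_out/N_in = 240 × 516/56 = 2211.4 V.
I_out = P/V_out = 629/2211.4 = 0.28443 A.
I_in = I_out × N_out/N_in = 0.28443 × 516/56 = 2.62 A.

V_out ≈ 2210 V, I_in ≈ 2.62 A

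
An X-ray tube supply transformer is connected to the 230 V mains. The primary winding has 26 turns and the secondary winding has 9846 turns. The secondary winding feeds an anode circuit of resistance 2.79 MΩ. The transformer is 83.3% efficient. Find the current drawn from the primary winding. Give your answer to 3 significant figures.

I_p ≈ 14.2 A

V_s = 230 × 9846/26 = 87099 V.
I_s = V_s/R = 87099/(2.79×10^6) = 0.031218 A.
P_out = V_s I_s = 87099 × 0.031218 = 2719.1 W.
P_in = P_out/η = 2719.1/0.833 = 3264.2 W.
I_p = P_in/V_p = 3264.2/230 = 14.2 A.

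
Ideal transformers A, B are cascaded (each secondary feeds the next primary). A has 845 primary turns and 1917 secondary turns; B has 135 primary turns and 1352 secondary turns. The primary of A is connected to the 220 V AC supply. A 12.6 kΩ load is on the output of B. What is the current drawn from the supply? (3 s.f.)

After A: V = 220.00 × 1917/845 = 499.10 V.
After B: V = 499.10 × 1352/135 = 4998.4 V.
I_load = 4998.4/12600 = 0.39670 A, so P_out = 4998.4 × 0.39670 = 1982.9 W.
All ideal ⇒ P_in = P_out, so I_supply = 1982.9/220 = 9.01 A.

I_supply ≈ 9.01 A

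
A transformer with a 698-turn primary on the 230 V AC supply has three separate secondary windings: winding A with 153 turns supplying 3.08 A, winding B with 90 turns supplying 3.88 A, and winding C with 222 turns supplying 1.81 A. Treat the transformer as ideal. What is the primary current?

V_A = 230 × 153/698 = 50.415 V; V_B = 230 × 90/698 = 29.656 V; V_C = 230 × 222/698 = 73.152 V.
P_out = V_A I_A + V_B I_B + V_C I_C = 50.415×3.08 + 29.656×3.88 + 73.152×1.81 = 155.28 + 115.07 + 132.40 = 402.75 W.
Ideal ⇒ P_in = P_out, so I_p = P_out/V_p = 402.75/230 = 1.75 A.

I_p ≈ 1.75 A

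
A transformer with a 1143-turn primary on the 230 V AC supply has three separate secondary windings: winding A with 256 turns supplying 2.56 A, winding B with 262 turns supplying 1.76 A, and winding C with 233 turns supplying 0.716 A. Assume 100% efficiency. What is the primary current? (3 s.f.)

I_p ≈ 1.12 A

V_A = 230 × 256/1143 = 51.514 V; V_B = 230 × 262/1143 = 52.721 V; V_C = 230 × 233/1143 = 46.885 V.
P_out = V_A I_A + V_B I_B + V_C I_C = 51.514×2.56 + 52.721×1.76 + 46.885×0.716 = 131.87 + 92.789 + 33.570 = 258.23 W.
Ideal ⇒ P_in = P_out, so I_p = P_out/V_p = 258.23/230 = 1.12 A.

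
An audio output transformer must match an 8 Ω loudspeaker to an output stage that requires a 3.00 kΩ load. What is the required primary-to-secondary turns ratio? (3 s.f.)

N_p/N_s ≈ 19.4

Z_p/Z_s = (N_p/N_s)², so N_p/N_s = √(3000/8) = √375 = 19.4.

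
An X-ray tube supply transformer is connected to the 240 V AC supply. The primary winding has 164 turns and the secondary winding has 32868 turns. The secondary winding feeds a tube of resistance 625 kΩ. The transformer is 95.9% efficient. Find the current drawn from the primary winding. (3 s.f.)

I_p ≈ 16.1 A

V_s = 240 × 32868/164 = 48100 V.
I_s = V_s/R = 48100/625000 = 0.076959 A.
P_out = V_s I_s = 48100 × 0.076959 = 3701.7 W.
P_in = P_out/η = 3701.7/0.959 = 3860.0 W.
I_p = P_in/V_p = 3860.0/240 = 16.1 A.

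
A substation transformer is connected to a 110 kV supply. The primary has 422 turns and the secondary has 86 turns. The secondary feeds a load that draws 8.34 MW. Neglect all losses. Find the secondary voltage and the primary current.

V_s ≈ 22400 V, I_p ≈ 75.8 A

V_s = V_p × N_s/N_p = 110000 × 86/422 = 22417 V.
I_s = P/V_s = 8.34×10^6/22417 = 372.04 A.
I_p = I_s × N_s/N_p = 372.04 × 86/422 = 75.8 A.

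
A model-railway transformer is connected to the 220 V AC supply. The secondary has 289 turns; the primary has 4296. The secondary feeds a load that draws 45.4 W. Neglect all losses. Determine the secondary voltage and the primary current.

V_s = V_p × N_s/N_p = 220 × 289/4296 = 14.800 V.
I_s = P/V_s = 45.4/14.800 = 3.0676 A.
I_p = I_s × N_s/N_p = 3.0676 × 289/4296 = 0.206 A.

V_s ≈ 14.8 V, I_p ≈ 0.206 A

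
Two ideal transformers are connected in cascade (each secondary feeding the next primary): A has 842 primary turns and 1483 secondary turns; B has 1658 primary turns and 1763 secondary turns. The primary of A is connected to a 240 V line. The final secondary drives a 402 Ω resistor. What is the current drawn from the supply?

I_supply ≈ 2.09 A

After A: V = 240.00 × 1483/842 = 422.71 V.
After B: V = 422.71 × 1763/1658 = 449.48 V.
I_load = 449.48/402 = 1.1181 A, so P_out = 449.48 × 1.1181 = 502.56 W.
All ideal ⇒ P_in = P_out, so I_supply = 502.56/240 = 2.09 A.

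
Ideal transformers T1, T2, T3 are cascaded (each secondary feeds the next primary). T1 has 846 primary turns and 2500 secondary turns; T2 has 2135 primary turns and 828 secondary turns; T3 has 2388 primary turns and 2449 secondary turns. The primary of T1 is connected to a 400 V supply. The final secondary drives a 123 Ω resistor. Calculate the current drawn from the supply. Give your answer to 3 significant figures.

After T1: V = 400.00 × 2500/846 = 1182.0 V.
After T2: V = 1182.0 × 828/2135 = 458.42 V.
After T3: V = 458.42 × 2449/2388 = 470.13 V.
I_load = 470.13/123 = 3.8222 A, so P_out = 470.13 × 3.8222 = 1796.9 W.
All ideal ⇒ P_in = P_out, so I_supply = 1796.9/400 = 4.49 A.

I_supply ≈ 4.49 A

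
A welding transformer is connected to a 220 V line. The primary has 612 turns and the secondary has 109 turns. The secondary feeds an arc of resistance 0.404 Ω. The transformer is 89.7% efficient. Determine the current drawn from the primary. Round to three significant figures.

V_s = 220 × 109/612 = 39.183 V.
I_s = V_s/R = 39.183/0.404 = 96.988 A.
P_out = V_s I_s = 39.183 × 96.988 = 3800.3 W.
P_in = P_out/η = 3800.3/0.897 = 4236.6 W.
I_p = P_in/V_p = 4236.6/220 = 19.3 A.

I_p ≈ 19.3 A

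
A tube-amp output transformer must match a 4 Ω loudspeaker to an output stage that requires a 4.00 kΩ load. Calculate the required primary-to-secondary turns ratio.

N_p/N_s ≈ 31.6

Z_p/Z_s = (N_p/N_s)², so N_p/N_s = √(4000/4) = √1000 = 31.6.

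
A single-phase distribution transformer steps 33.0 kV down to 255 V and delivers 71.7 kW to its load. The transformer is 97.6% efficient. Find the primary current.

P_in = P_out/η = 71700/0.976 = 73463 W.
I_p = P_in/V_p = 73463/33000 = 2.23 A.

I_p ≈ 2.23 A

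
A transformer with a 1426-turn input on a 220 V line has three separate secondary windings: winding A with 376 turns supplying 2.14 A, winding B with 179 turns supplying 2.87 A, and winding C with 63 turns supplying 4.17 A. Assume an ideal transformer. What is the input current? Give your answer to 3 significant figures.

V_A = 220 × 376/1426 = 58.008 V; V_B = 220 × 179/1426 = 27.616 V; V_C = 220 × 63/1426 = 9.7195 V.
P_out = V_A I_A + V_B I_B + V_C I_C = 58.008×2.14 + 27.616×2.87 + 9.7195×4.17 = 124.14 + 79.257 + 40.530 = 243.93 W.
Ideal ⇒ P_in = P_out, so I_in = P_out/V_in = 243.93/220 = 1.11 A.

I_in ≈ 1.11 A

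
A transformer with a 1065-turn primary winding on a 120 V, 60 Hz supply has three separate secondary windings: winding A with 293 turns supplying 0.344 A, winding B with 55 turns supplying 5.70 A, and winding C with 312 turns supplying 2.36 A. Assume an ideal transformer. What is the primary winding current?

V_A = 120 × 293/1065 = 33.014 V; V_B = 120 × 55/1065 = 6.1972 V; V_C = 120 × 312/1065 = 35.155 V.
P_out = V_A I_A + V_B I_B + V_C I_C = 33.014×0.344 + 6.1972×5.70 + 35.155×2.36 = 11.357 + 35.324 + 82.966 = 129.65 W.
Ideal ⇒ P_in = P_out, so I_p = P_out/V_p = 129.65/120 = 1.08 A.

I_p ≈ 1.08 A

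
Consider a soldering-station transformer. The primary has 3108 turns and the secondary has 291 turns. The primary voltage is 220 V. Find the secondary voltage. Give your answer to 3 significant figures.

V_s ≈ 20.6 V

V_s/V_p = N_s/N_p, so V_s = 220 × 291/3108 = 20.6 V.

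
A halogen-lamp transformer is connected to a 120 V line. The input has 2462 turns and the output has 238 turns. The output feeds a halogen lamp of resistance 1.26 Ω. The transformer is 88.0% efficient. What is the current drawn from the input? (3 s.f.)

I_in ≈ 1.01 A

V_out = 120 × 238/2462 = 11.600 V.
I_out = V_out/R = 11.600/1.26 = 9.2066 A.
P_out = V_out I_out = 11.600 × 9.2066 = 106.80 W.
P_in = P_out/η = 106.80/0.880 = 121.36 W.
I_in = P_in/V_in = 121.36/120 = 1.01 A.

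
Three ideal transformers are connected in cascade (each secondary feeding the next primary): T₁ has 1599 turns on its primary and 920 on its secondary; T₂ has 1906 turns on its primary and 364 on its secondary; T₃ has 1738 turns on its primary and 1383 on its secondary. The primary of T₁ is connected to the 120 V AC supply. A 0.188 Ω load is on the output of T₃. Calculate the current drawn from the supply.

After T₁: V = 120.00 × 920/1599 = 69.043 V.
After T₂: V = 69.043 × 364/1906 = 13.186 V.
After T₃: V = 13.186 × 1383/1738 = 10.492 V.
I_load = 10.492/0.188 = 55.810 A, so P_out = 10.492 × 55.810 = 585.58 W.
All ideal ⇒ P_in = P_out, so I_supply = 585.58/120 = 4.88 A.

I_supply ≈ 4.88 A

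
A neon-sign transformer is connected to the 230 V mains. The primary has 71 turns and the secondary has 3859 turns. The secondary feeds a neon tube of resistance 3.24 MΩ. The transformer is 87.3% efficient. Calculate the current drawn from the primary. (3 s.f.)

V_s = 230 × 3859/71 = 12501 V.
I_s = V_s/R = 12501/(3.24×10^6) = 0.0038583 A.
P_out = V_s I_s = 12501 × 0.0038583 = 48.233 W.
P_in = P_out/η = 48.233/0.873 = 55.250 W.
I_p = P_in/V_p = 55.250/230 = 0.240 A.

I_p ≈ 0.240 A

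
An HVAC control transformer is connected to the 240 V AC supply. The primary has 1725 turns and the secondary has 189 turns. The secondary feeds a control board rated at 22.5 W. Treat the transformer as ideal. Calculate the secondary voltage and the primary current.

V_s = V_p × N_s/N_p = 240 × 189/1725 = 26.296 V.
I_s = P/V_s = 22.5/26.296 = 0.85565 A.
I_p = I_s × N_s/N_p = 0.85565 × 189/1725 = 0.0938 A.

V_s ≈ 26.3 V, I_p ≈ 0.0938 A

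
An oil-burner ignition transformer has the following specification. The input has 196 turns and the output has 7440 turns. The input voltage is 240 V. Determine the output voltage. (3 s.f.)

V_out/V_in = N_out/N_in, so V_out = 240 × 7440/196 = 9110 V.

V_out ≈ 9110 V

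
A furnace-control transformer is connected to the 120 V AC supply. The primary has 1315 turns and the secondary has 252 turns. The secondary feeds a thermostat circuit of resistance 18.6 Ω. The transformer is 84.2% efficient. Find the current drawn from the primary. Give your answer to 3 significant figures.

I_p ≈ 0.281 A

V_s = 120 × 252/1315 = 22.996 V.
I_s = V_s/R = 22.996/18.6 = 1.2364 A.
P_out = V_s I_s = 22.996 × 1.2364 = 28.431 W.
P_in = P_out/η = 28.431/0.842 = 33.767 W.
I_p = P_in/V_p = 33.767/120 = 0.281 A.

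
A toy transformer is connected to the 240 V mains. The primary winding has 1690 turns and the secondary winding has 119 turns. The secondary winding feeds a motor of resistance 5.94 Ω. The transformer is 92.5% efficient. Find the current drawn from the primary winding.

V_s = 240 × 119/1690 = 16.899 V.
I_s = V_s/R = 16.899/5.94 = 2.8450 A.
P_out = V_s I_s = 16.899 × 2.8450 = 48.079 W.
P_in = P_out/η = 48.079/0.925 = 51.977 W.
I_p = P_in/V_p = 51.977/240 = 0.217 A.

I_p ≈ 0.217 A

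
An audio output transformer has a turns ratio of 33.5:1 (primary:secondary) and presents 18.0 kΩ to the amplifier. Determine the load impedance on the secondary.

Z_s ≈ 16.0 Ω

Z_s = Z_p/(N_p/N_s)² = 18000/33.5² = 16.0 Ω.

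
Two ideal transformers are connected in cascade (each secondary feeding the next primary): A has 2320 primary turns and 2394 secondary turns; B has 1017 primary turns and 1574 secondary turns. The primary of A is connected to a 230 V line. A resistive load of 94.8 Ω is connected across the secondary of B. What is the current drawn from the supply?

I_supply ≈ 6.19 A

After A: V = 230.00 × 2394/2320 = 237.34 V.
After B: V = 237.34 × 1574/1017 = 367.32 V.
I_load = 367.32/94.8 = 3.8747 A, so P_out = 367.32 × 3.8747 = 1423.3 W.
All ideal ⇒ P_in = P_out, so I_supply = 1423.3/230 = 6.19 A.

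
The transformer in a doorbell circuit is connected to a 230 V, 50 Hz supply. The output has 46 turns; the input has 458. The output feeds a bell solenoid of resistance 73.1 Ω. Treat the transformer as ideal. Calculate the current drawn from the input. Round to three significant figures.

I_in ≈ 0.0317 A

V_out = V_in × N_out/N_in = 230 × 46/458 = 23.100 V.
I_out = V_out/R = 23.100/73.1 = 0.31601 A.
For an ideal transformer I_in N_in = I_out N_out, so I_in = 0.31601 × 46/458 = 0.0317 A.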